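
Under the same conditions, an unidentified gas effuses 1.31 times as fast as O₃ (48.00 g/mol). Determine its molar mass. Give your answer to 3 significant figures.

Using Graham's law: rate_X/rate_O₃ = √(M_O₃/M_X).
1.31 = √(48.00/M_X)
M_X = 48.00 / 1.31² = 48.00 / 1.716 = 28.0 g/mol

28.0 g/mol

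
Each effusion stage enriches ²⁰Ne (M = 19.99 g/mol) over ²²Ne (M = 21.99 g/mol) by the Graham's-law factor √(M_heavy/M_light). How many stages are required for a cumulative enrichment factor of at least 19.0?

With α = √(21.99/19.99) per stage, ln α = ½ ln(1.10005) = 0.04768.
Need α^N ≥ 19.0 ⇒ N ≥ ln(19.0) / ln α = 2.944 / 0.04768 = 61.76.
Minimum whole number of stages: N = 62.

62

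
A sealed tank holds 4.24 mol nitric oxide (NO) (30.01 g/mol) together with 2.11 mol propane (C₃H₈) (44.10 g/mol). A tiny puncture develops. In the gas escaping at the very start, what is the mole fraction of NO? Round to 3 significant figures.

Effusion rate of each component ∝ n_i/√M_i (partial pressure × 1/√M).
x_NO(eff) = (n_NO/√M_NO) / (n_NO/√M_NO + n_C₃H₈/√M_C₃H₈)
= (4.24/√30.01) / (4.24/√30.01 + 2.11/√44.10) = 0.7740/(0.7740 + 0.3177) = 0.709.

0.709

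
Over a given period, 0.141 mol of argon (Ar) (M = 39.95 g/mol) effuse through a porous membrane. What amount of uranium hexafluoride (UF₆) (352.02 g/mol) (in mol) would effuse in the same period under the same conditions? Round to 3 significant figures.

0.0475 mol

Graham's law gives rate_UF₆/rate_Ar = √(M_Ar/M_UF₆) = √(39.95/352.02) = √0.1135 = 0.3369.
So the amount for UF₆ is 0.141 × 0.3369 = 0.0475 mol.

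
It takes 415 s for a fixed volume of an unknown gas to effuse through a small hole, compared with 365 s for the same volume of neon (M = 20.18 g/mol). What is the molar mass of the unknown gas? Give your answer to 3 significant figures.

26.1 g/mol

Since effusion rate ∝ 1/√M, t_X/t_Ne = √(M_X/M_Ne).
415/365 = 1.137 = √(M_X/20.18)
M_X = 20.18 × 1.137² = 20.18 × 1.293 = 26.1 g/mol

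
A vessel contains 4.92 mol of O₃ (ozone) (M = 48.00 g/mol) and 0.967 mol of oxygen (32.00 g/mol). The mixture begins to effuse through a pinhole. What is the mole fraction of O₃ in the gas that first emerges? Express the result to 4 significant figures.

The effusion rate of species i is ∝ p_i/√M_i ∝ n_i/√M_i.
Mole fraction of O₃ in the effusate = (n_O₃/√M_O₃) / (n_O₃/√M_O₃ + n_O₂/√M_O₂)
= (4.92/√48.00) / (4.92/√48.00 + 0.967/√32.00) = 0.7101/(0.7101 + 0.1709) = 0.8060.

0.8060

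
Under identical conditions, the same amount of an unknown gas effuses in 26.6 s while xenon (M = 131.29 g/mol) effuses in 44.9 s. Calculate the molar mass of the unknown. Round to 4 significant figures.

By Graham's law, t_X/t_Xe = √(M_X/M_Xe).
26.6/44.9 = 0.5924 = √(M_X/131.29)
M_X = 131.29 × 0.5924² = 131.29 × 0.3510 = 46.08 g/mol

46.08 g/mol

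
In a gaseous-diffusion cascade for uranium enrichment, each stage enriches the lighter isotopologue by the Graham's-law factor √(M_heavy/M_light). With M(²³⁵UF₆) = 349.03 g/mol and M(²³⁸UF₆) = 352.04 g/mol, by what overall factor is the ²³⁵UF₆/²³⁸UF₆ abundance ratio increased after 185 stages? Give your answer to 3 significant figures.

2.21

Each stage multiplies the ratio by α = √(352.04/349.03), so after 185 stages the overall factor is α^185 = (352.04/349.03)^(185/2).
= 1.00862^(185/2) = 2.21.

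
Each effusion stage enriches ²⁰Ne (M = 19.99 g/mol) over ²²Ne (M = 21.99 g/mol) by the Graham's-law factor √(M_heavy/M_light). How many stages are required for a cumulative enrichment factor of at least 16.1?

59

Single-stage factor α = √(21.99/19.99), so ln α = ½ ln(1.10005) = 0.04768.
Need α^N ≥ 16.1 ⇒ N ≥ ln(16.1) / ln α = 2.779 / 0.04768 = 58.28.
So at least 59 stages are needed.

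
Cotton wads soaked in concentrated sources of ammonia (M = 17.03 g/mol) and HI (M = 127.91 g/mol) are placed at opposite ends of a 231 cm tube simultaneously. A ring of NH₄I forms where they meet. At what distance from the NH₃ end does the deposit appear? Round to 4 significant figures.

169.2 cm

Distances travelled in equal time are proportional to diffusion rates, so d_NH₃/d_HI = √(M_HI/M_NH₃) = √(127.91/17.03) = 2.741.
With d_NH₃ + d_HI = 231 cm, d_HI = 231/(1 + 2.741) = 61.75 cm.
d_NH₃ = 231 − 61.75 = 169.2 cm.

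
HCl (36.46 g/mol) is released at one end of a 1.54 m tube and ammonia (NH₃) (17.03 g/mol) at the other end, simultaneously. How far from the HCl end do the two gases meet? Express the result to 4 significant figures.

Distances travelled in equal time are proportional to diffusion rates, so d_HCl/d_NH₃ = √(M_NH₃/M_HCl) = √(17.03/36.46) = 0.6834.
With d_HCl + d_NH₃ = 1.54 m, d_NH₃ = 1.54/(1 + 0.6834) = 0.9148 m.
d_HCl = 1.54 − 0.9148 = 0.6252 m.

0.6252 m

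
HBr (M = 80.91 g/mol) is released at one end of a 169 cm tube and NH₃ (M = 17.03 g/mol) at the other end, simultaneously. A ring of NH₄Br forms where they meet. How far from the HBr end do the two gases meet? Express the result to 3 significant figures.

The fronts meet when d_HBr + d_NH₃ = L with d_HBr/d_NH₃ = √(M_NH₃/M_HBr) (Graham's law). Here √(M_NH₃/M_HBr) = √(17.03/80.91) = 0.4588.
With d_HBr + d_NH₃ = 169 cm, d_NH₃ = 169/(1 + 0.4588) = 115.9 cm.
d_HBr = 169 − 115.9 = 53.1 cm.

53.1 cm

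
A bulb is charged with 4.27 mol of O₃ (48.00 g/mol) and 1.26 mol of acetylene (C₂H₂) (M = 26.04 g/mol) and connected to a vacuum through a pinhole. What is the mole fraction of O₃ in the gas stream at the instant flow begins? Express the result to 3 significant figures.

Each component's effusion rate ∝ (its partial pressure)·(1/√M) ∝ n_i/√M_i.
Mole fraction of O₃ in the effusate = (n_O₃/√M_O₃) / (n_O₃/√M_O₃ + n_C₂H₂/√M_C₂H₂)
= (4.27/√48.00) / (4.27/√48.00 + 1.26/√26.04) = 0.6163/(0.6163 + 0.2469) = 0.714.

0.714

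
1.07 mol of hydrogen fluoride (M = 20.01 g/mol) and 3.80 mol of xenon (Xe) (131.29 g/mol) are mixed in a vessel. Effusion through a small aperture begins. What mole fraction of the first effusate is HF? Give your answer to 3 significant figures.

0.419

Rate_i ∝ x_i/√M_i (Graham's law weighted by mole fraction), so the effusate composition follows n_i/√M_i.
Mole fraction of HF in the effusate = (n_HF/√M_HF) / (n_HF/√M_HF + n_Xe/√M_Xe)
= (1.07/√20.01) / (1.07/√20.01 + 3.80/√131.29) = 0.2392/(0.2392 + 0.3316) = 0.419.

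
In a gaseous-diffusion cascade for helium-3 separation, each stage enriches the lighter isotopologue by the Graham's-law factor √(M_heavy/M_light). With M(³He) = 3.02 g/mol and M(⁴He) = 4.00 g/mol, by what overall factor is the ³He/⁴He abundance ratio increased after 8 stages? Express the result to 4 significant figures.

3.078

After 8 stages the ratio has grown by (√(4.00/3.02))^8 = (4.00/3.02)^(8/2).
= 1.32450^4 = 3.078.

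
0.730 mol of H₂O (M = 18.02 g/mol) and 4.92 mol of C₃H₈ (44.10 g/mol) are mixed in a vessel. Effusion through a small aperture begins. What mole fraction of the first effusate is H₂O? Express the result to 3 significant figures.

Each component's effusion rate ∝ (its partial pressure)·(1/√M) ∝ n_i/√M_i.
x_H₂O(eff) = (n_H₂O/√M_H₂O) / (n_H₂O/√M_H₂O + n_C₃H₈/√M_C₃H₈)
= (0.730/√18.02) / (0.730/√18.02 + 4.92/√44.10) = 0.1720/(0.1720 + 0.7409) = 0.188.

0.188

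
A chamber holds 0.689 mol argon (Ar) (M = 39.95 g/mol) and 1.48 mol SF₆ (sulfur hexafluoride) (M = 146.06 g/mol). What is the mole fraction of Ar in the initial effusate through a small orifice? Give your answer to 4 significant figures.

0.4709

The effusion rate of species i is ∝ p_i/√M_i ∝ n_i/√M_i.
x_Ar(eff) = (n_Ar/√M_Ar) / (n_Ar/√M_Ar + n_SF₆/√M_SF₆)
= (0.689/√39.95) / (0.689/√39.95 + 1.48/√146.06) = 0.1090/(0.1090 + 0.1225) = 0.4709.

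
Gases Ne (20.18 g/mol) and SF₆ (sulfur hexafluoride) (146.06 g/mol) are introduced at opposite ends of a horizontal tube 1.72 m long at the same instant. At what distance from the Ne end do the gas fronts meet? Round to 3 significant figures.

Graham's law gives d_Ne/d_SF₆ = rate_Ne/rate_SF₆ = √(M_SF₆/M_Ne) = √(146.06/20.18) = 2.690.
With d_Ne + d_SF₆ = 1.72 m, d_SF₆ = 1.72/(1 + 2.690) = 0.4661 m.
d_Ne = 1.72 − 0.4661 = 1.25 m.

1.25 m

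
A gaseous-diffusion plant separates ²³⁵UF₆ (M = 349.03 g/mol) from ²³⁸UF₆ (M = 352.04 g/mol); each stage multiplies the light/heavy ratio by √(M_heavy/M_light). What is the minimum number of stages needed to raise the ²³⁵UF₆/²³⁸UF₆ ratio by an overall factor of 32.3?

Per stage α = (352.04/349.03)^(1/2) = 1.00862^0.5, giving ln α = 0.004293.
Need α^N ≥ 32.3 ⇒ N ≥ ln(32.3) / ln α = 3.475 / 0.004293 = 809.39.
So at least 810 stages are needed.

810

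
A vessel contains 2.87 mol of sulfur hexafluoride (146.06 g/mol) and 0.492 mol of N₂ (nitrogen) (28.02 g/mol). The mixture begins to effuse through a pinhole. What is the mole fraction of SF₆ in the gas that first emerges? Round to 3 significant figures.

0.719

Effusion rate of each component ∝ n_i/√M_i (partial pressure × 1/√M).
x_SF₆(eff) = (n_SF₆/√M_SF₆) / (n_SF₆/√M_SF₆ + n_N₂/√M_N₂)
= (2.87/√146.06) / (2.87/√146.06 + 0.492/√28.02) = 0.2375/(0.2375 + 0.09295) = 0.719.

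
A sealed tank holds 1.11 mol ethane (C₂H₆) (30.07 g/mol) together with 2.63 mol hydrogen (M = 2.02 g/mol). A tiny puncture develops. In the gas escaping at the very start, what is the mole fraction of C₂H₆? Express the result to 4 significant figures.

Each component's effusion rate ∝ (its partial pressure)·(1/√M) ∝ n_i/√M_i.
x_C₂H₆(eff) = (n_C₂H₆/√M_C₂H₆) / (n_C₂H₆/√M_C₂H₆ + n_H₂/√M_H₂)
= (1.11/√30.07) / (1.11/√30.07 + 2.63/√2.02) = 0.2024/(0.2024 + 1.850) = 0.09860.

0.09860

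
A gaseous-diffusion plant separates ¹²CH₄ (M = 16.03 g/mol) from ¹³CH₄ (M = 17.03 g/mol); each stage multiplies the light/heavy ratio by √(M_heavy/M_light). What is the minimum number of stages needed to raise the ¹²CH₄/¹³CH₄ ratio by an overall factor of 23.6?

105

With α = √(17.03/16.03) per stage, ln α = ½ ln(1.06238) = 0.03026.
Need α^N ≥ 23.6 ⇒ N ≥ ln(23.6) / ln α = 3.161 / 0.03026 = 104.48.
Rounding up, N = 105 stages.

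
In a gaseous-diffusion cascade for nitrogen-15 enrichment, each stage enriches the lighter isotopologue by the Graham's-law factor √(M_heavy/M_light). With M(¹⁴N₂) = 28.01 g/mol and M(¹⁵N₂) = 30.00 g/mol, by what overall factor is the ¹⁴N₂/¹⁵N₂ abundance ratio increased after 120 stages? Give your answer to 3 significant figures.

61.4

After 120 stages the ratio has grown by (√(30.00/28.01))^120 = (30.00/28.01)^(120/2).
= 1.07105^60 = 61.4.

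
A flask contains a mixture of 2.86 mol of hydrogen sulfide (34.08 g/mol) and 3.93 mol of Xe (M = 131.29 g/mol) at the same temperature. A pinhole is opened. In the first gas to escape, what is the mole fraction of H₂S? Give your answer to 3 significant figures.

0.588

Effusion rate of each component ∝ n_i/√M_i (partial pressure × 1/√M).
So x_H₂S in the escaping gas = (n_H₂S/√M_H₂S) / Σ(n_i/√M_i)
= (2.86/√34.08) / (2.86/√34.08 + 3.93/√131.29) = 0.4899/(0.4899 + 0.3430) = 0.588.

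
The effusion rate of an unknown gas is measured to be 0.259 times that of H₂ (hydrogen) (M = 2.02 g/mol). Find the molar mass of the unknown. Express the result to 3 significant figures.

30.1 g/mol

By Graham's law, rate_X/rate_H₂ = √(M_H₂/M_X).
0.259 = √(2.02/M_X)
M_X = 2.02 / 0.259² = 2.02 / 0.06708 = 30.1 g/mol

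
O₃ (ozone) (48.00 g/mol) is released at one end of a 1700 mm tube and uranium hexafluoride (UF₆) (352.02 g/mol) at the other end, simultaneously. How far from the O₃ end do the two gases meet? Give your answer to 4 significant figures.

1242 mm

Graham's law gives d_O₃/d_UF₆ = rate_O₃/rate_UF₆ = √(M_UF₆/M_O₃) = √(352.02/48.00) = 2.708.
With d_O₃ + d_UF₆ = 1700 mm, d_UF₆ = 1700/(1 + 2.708) = 458.5 mm.
d_O₃ = 1700 − 458.5 = 1242 mm.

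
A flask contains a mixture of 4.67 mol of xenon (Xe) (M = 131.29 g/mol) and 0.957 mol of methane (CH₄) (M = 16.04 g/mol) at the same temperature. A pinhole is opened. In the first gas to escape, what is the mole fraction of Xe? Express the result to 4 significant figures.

Each component's effusion rate ∝ (its partial pressure)·(1/√M) ∝ n_i/√M_i.
So x_Xe in the escaping gas = (n_Xe/√M_Xe) / Σ(n_i/√M_i)
= (4.67/√131.29) / (4.67/√131.29 + 0.957/√16.04) = 0.4076/(0.4076 + 0.2390) = 0.6304.

0.6304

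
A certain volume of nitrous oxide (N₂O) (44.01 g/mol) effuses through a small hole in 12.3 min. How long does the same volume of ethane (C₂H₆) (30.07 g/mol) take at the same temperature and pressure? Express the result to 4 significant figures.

10.17 min

Since effusion rate ∝ 1/√M, t_C₂H₆/t_N₂O = √(M_C₂H₆/M_N₂O) = √(30.07/44.01) = √0.6833 = 0.8266.
So the time for C₂H₆ is 12.3 × 0.8266 = 10.17 min.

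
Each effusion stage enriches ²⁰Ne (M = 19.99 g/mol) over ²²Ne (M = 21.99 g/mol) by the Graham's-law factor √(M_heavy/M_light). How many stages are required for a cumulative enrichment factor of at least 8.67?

With α = √(21.99/19.99) per stage, ln α = ½ ln(1.10005) = 0.04768.
Need α^N ≥ 8.67 ⇒ N ≥ ln(8.67) / ln α = 2.160 / 0.04768 = 45.30.
Minimum whole number of stages: N = 46.

46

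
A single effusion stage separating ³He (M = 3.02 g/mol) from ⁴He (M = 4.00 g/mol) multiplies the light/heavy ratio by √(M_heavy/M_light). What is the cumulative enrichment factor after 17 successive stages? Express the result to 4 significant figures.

The single-stage factor is √(M_heavy/M_light), so 17 stages give [√(4.00/3.02)]^17 = (4.00/3.02)^(17/2).
= 1.32450^(17/2) = 10.90.

10.90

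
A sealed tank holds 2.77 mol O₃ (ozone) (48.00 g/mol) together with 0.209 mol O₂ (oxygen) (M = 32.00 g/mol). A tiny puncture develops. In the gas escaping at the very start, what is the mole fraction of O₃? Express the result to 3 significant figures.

The effusion rate of species i is ∝ p_i/√M_i ∝ n_i/√M_i.
Mole fraction of O₃ in the effusate = (n_O₃/√M_O₃) / (n_O₃/√M_O₃ + n_O₂/√M_O₂)
= (2.77/√48.00) / (2.77/√48.00 + 0.209/√32.00) = 0.3998/(0.3998 + 0.03695) = 0.915.

0.915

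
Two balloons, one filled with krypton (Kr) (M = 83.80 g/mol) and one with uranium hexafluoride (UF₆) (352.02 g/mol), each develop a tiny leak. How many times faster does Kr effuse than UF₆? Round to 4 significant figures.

Using Graham's law: rate_Kr/rate_UF₆ = √(M_UF₆/M_Kr) = √(352.02/83.80) = √4.201 = 2.050.

2.050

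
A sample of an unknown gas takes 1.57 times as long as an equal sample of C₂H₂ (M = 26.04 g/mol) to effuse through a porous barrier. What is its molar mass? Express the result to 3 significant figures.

Graham's law gives t_X/t_C₂H₂ = √(M_X/M_C₂H₂).
1.57 = √(M_X/26.04)
M_X = 26.04 × 1.57² = 26.04 × 2.465 = 64.2 g/mol

64.2 g/mol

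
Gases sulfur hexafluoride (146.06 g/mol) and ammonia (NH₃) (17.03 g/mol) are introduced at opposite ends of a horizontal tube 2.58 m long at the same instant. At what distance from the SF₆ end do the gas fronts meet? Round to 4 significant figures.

Distances travelled in equal time are proportional to diffusion rates, so d_SF₆/d_NH₃ = √(M_NH₃/M_SF₆) = √(17.03/146.06) = 0.3415.
With d_SF₆ + d_NH₃ = 2.58 m, d_NH₃ = 2.58/(1 + 0.3415) = 1.923 m.
d_SF₆ = 2.58 − 1.923 = 0.6567 m.

0.6567 m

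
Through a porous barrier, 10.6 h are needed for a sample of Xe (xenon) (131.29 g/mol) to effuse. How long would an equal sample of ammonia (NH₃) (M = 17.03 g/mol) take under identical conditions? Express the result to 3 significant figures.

From Graham's law, t_NH₃/t_Xe = √(M_NH₃/M_Xe) = √(17.03/131.29) = √0.1297 = 0.3602.
So the time for NH₃ is 10.6 × 0.3602 = 3.82 h.

3.82 h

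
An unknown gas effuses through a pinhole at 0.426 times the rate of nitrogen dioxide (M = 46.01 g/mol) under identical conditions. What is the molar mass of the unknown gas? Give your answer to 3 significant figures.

By Graham's law, rate_X/rate_NO₂ = √(M_NO₂/M_X).
0.426 = √(46.01/M_X)
M_X = 46.01 / 0.426² = 46.01 / 0.1815 = 254 g/mol

254 g/mol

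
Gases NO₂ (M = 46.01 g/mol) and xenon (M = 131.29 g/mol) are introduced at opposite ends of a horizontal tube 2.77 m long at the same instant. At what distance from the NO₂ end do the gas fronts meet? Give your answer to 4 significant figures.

1.740 m

Distances travelled in equal time are proportional to diffusion rates, so d_NO₂/d_Xe = √(M_Xe/M_NO₂) = √(131.29/46.01) = 1.689.
With d_NO₂ + d_Xe = 2.77 m, d_Xe = 2.77/(1 + 1.689) = 1.030 m.
d_NO₂ = 2.77 − 1.030 = 1.740 m.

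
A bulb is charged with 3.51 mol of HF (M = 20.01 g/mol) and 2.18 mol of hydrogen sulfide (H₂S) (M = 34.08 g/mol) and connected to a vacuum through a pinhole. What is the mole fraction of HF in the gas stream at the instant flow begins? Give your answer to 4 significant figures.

0.6775

Rate_i ∝ x_i/√M_i (Graham's law weighted by mole fraction), so the effusate composition follows n_i/√M_i.
So x_HF in the escaping gas = (n_HF/√M_HF) / Σ(n_i/√M_i)
= (3.51/√20.01) / (3.51/√20.01 + 2.18/√34.08) = 0.7847/(0.7847 + 0.3734) = 0.6775.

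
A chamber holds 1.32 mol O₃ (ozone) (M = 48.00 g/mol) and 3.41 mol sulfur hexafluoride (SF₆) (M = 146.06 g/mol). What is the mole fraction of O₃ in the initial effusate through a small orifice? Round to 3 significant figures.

Each component's effusion rate ∝ (its partial pressure)·(1/√M) ∝ n_i/√M_i.
x_O₃(eff) = (n_O₃/√M_O₃) / (n_O₃/√M_O₃ + n_SF₆/√M_SF₆)
= (1.32/√48.00) / (1.32/√48.00 + 3.41/√146.06) = 0.1905/(0.1905 + 0.2822) = 0.403.

0.403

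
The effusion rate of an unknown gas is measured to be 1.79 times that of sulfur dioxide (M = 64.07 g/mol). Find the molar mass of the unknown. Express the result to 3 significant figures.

Using Graham's law: rate_X/rate_SO₂ = √(M_SO₂/M_X).
1.79 = √(64.07/M_X)
M_X = 64.07 / 1.79² = 64.07 / 3.204 = 20.0 g/mol

20.0 g/mol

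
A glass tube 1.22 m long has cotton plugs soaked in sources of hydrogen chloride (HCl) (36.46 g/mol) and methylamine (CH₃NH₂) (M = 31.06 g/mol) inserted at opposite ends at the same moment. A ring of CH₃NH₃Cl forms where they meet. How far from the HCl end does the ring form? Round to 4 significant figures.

0.5856 m

Graham's law gives d_HCl/d_CH₃NH₂ = rate_HCl/rate_CH₃NH₂ = √(M_CH₃NH₂/M_HCl) = √(31.06/36.46) = 0.9230.
With d_HCl + d_CH₃NH₂ = 1.22 m, d_CH₃NH₂ = 1.22/(1 + 0.9230) = 0.6344 m.
d_HCl = 1.22 − 0.6344 = 0.5856 m.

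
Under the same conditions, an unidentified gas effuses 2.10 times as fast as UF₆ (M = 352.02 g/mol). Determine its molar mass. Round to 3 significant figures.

79.8 g/mol

By Graham's law, rate_X/rate_UF₆ = √(M_UF₆/M_X).
2.10 = √(352.02/M_X)
M_X = 352.02 / 2.10² = 352.02 / 4.410 = 79.8 g/mol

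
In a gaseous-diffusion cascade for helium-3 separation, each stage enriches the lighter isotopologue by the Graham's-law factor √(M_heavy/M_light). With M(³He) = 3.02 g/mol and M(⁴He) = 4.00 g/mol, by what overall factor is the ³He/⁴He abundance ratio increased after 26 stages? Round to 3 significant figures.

38.6

After 26 stages the ratio has grown by (√(4.00/3.02))^26 = (4.00/3.02)^(26/2).
= 1.32450^13 = 38.6.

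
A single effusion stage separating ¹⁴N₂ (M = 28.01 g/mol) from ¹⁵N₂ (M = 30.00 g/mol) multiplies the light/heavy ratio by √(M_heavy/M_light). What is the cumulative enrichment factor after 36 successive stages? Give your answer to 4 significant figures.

Overall factor = α^36 with α = √(30.00/28.01), i.e. (30.00/28.01)^(36/2).
= 1.07105^18 = 3.440.

3.440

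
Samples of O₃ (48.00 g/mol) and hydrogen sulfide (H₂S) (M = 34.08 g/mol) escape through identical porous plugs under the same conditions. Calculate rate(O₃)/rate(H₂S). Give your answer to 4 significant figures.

Using Graham's law: rate_O₃/rate_H₂S = √(M_H₂S/M_O₃) = √(34.08/48.00) = √0.7100 = 0.8426.

0.8426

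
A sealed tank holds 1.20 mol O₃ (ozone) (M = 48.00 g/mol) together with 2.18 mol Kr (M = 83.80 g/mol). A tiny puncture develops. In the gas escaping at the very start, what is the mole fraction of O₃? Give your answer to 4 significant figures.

Effusion rate of each component ∝ n_i/√M_i (partial pressure × 1/√M).
x_O₃(eff) = (n_O₃/√M_O₃) / (n_O₃/√M_O₃ + n_Kr/√M_Kr)
= (1.20/√48.00) / (1.20/√48.00 + 2.18/√83.80) = 0.1732/(0.1732 + 0.2381) = 0.4211.

0.4211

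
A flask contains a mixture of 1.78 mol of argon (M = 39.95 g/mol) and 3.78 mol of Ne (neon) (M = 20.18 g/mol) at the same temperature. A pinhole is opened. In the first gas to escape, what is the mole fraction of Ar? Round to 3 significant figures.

0.251

The effusion rate of species i is ∝ p_i/√M_i ∝ n_i/√M_i.
Mole fraction of Ar in the effusate = (n_Ar/√M_Ar) / (n_Ar/√M_Ar + n_Ne/√M_Ne)
= (1.78/√39.95) / (1.78/√39.95 + 3.78/√20.18) = 0.2816/(0.2816 + 0.8415) = 0.251.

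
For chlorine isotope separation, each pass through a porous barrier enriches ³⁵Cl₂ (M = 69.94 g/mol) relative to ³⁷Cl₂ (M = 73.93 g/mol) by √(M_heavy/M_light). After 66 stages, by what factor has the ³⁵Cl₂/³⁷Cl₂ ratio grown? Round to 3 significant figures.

6.24

Each stage multiplies the ratio by α = √(73.93/69.94), so after 66 stages the overall factor is α^66 = (73.93/69.94)^(66/2).
= 1.05705^33 = 6.24.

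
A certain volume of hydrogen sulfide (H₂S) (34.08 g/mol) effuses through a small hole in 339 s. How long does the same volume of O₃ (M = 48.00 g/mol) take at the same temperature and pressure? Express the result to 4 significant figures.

402.3 s

Since effusion rate ∝ 1/√M, t_O₃/t_H₂S = √(M_O₃/M_H₂S) = √(48.00/34.08) = √1.408 = 1.187.
So the time for O₃ is 339 × 1.187 = 402.3 s.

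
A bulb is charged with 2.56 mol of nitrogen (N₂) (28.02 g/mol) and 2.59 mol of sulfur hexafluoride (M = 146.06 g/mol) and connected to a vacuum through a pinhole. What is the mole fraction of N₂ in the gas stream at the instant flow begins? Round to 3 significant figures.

0.693

The effusion rate of species i is ∝ p_i/√M_i ∝ n_i/√M_i.
So x_N₂ in the escaping gas = (n_N₂/√M_N₂) / Σ(n_i/√M_i)
= (2.56/√28.02) / (2.56/√28.02 + 2.59/√146.06) = 0.4836/(0.4836 + 0.2143) = 0.693.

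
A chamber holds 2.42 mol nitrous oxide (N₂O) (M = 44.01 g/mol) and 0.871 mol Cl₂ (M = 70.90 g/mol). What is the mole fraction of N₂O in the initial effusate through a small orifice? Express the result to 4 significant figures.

0.7791

Effusion rate of each component ∝ n_i/√M_i (partial pressure × 1/√M).
Mole fraction of N₂O in the effusate = (n_N₂O/√M_N₂O) / (n_N₂O/√M_N₂O + n_Cl₂/√M_Cl₂)
= (2.42/√44.01) / (2.42/√44.01 + 0.871/√70.90) = 0.3648/(0.3648 + 0.1034) = 0.7791.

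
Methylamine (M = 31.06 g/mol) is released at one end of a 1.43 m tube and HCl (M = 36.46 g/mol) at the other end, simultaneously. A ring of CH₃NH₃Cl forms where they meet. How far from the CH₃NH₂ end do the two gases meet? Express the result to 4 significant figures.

Graham's law gives d_CH₃NH₂/d_HCl = rate_CH₃NH₂/rate_HCl = √(M_HCl/M_CH₃NH₂) = √(36.46/31.06) = 1.083.
With d_CH₃NH₂ + d_HCl = 1.43 m, d_HCl = 1.43/(1 + 1.083) = 0.6864 m.
d_CH₃NH₂ = 1.43 − 0.6864 = 0.7436 m.

0.7436 m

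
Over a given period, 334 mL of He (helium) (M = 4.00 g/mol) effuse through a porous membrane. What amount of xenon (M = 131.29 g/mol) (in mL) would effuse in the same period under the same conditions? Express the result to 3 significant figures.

Since effusion rate ∝ 1/√M, rate_Xe/rate_He = √(M_He/M_Xe) = √(4.00/131.29) = √0.03047 = 0.1745.
So the volume for Xe is 334 × 0.1745 = 58.3 mL.

58.3 mL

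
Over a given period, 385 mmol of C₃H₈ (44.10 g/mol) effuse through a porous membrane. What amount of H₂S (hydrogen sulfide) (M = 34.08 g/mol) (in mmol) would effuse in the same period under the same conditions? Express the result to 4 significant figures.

438.0 mmol

Since effusion rate ∝ 1/√M, rate_H₂S/rate_C₃H₈ = √(M_C₃H₈/M_H₂S) = √(44.10/34.08) = √1.294 = 1.138.
So the amount for H₂S is 385 × 1.138 = 438.0 mmol.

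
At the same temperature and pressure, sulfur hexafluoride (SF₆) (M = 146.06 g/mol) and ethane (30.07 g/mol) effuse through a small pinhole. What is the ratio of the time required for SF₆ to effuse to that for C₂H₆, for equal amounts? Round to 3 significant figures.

2.20

Graham's law gives t_SF₆/t_C₂H₆ = √(M_SF₆/M_C₂H₆) = √(146.06/30.07) = √4.857 = 2.20.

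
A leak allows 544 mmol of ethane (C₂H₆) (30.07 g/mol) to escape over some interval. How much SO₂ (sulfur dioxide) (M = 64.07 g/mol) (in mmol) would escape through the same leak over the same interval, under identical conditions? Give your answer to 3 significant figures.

373 mmol

By Graham's law, rate_SO₂/rate_C₂H₆ = √(M_C₂H₆/M_SO₂) = √(30.07/64.07) = √0.4693 = 0.6851.
So the amount for SO₂ is 544 × 0.6851 = 373 mmol.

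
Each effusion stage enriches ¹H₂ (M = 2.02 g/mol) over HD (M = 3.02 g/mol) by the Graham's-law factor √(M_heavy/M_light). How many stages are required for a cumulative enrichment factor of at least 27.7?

Single-stage factor α = √(3.02/2.02), so ln α = ½ ln(1.49505) = 0.2011.
Need α^N ≥ 27.7 ⇒ N ≥ ln(27.7) / ln α = 3.321 / 0.2011 = 16.52.
Rounding up, N = 17 stages.

17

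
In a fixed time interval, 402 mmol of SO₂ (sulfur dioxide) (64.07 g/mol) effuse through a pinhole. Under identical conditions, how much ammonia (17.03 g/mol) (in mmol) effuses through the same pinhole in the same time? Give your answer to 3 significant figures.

780 mmol

Graham's law gives rate_NH₃/rate_SO₂ = √(M_SO₂/M_NH₃) = √(64.07/17.03) = √3.762 = 1.940.
So the amount for NH₃ is 402 × 1.940 = 780 mmol.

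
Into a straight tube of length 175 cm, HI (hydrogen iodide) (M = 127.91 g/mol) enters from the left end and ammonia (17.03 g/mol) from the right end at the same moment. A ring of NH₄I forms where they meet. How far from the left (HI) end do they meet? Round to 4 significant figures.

Distances travelled in equal time are proportional to diffusion rates, so d_HI/d_NH₃ = √(M_NH₃/M_HI) = √(17.03/127.91) = 0.3649.
With d_HI + d_NH₃ = 175 cm, d_NH₃ = 175/(1 + 0.3649) = 128.2 cm.
d_HI = 175 − 128.2 = 46.78 cm.

46.78 cm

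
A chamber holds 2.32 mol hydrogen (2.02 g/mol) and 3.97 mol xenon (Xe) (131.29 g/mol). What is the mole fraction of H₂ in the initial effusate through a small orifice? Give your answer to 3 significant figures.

The effusion rate of species i is ∝ p_i/√M_i ∝ n_i/√M_i.
x_H₂(eff) = (n_H₂/√M_H₂) / (n_H₂/√M_H₂ + n_Xe/√M_Xe)
= (2.32/√2.02) / (2.32/√2.02 + 3.97/√131.29) = 1.632/(1.632 + 0.3465) = 0.825.

0.825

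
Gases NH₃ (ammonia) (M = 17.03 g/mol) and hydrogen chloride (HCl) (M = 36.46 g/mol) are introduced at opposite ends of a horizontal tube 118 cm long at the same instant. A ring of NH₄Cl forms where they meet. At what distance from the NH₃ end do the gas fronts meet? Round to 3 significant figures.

The fronts meet when d_NH₃ + d_HCl = L with d_NH₃/d_HCl = √(M_HCl/M_NH₃) (Graham's law). Here √(M_HCl/M_NH₃) = √(36.46/17.03) = 1.463.
With d_NH₃ + d_HCl = 118 cm, d_HCl = 118/(1 + 1.463) = 47.91 cm.
d_NH₃ = 118 − 47.91 = 70.1 cm.

70.1 cm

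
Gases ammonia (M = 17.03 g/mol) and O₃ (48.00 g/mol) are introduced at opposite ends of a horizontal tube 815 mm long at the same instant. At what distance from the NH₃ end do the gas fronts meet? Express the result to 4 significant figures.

Graham's law gives d_NH₃/d_O₃ = rate_NH₃/rate_O₃ = √(M_O₃/M_NH₃) = √(48.00/17.03) = 1.679.
With d_NH₃ + d_O₃ = 815 mm, d_O₃ = 815/(1 + 1.679) = 304.2 mm.
d_NH₃ = 815 − 304.2 = 510.8 mm.

510.8 mm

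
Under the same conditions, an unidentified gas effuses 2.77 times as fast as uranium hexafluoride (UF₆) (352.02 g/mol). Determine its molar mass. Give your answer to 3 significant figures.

Since effusion rate ∝ 1/√M, rate_X/rate_UF₆ = √(M_UF₆/M_X).
2.77 = √(352.02/M_X)
M_X = 352.02 / 2.77² = 352.02 / 7.673 = 45.9 g/mol

45.9 g/mol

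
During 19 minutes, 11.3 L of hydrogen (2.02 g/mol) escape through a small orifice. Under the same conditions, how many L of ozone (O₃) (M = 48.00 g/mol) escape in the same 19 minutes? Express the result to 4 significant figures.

Using Graham's law: rate_O₃/rate_H₂ = √(M_H₂/M_O₃) = √(2.02/48.00) = √0.04208 = 0.2051.
So the volume for O₃ is 11.3 × 0.2051 = 2.318 L.

2.318 L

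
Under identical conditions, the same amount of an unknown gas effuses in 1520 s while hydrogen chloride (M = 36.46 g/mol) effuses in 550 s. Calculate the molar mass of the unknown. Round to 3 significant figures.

278 g/mol

Since effusion rate ∝ 1/√M, t_X/t_HCl = √(M_X/M_HCl).
1520/550 = 2.764 = √(M_X/36.46)
M_X = 36.46 × 2.764² = 36.46 × 7.638 = 278 g/mol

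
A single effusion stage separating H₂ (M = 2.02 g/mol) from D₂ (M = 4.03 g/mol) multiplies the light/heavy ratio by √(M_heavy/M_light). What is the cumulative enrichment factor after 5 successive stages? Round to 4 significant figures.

5.622

Overall factor = α^5 with α = √(4.03/2.02), i.e. (4.03/2.02)^(5/2).
= 1.99505^(5/2) = 5.622.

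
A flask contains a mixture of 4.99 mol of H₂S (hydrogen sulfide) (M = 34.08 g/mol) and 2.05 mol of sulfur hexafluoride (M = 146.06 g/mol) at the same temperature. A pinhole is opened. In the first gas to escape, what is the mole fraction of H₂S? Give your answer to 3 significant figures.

0.834

Effusion rate of each component ∝ n_i/√M_i (partial pressure × 1/√M).
Mole fraction of H₂S in the effusate = (n_H₂S/√M_H₂S) / (n_H₂S/√M_H₂S + n_SF₆/√M_SF₆)
= (4.99/√34.08) / (4.99/√34.08 + 2.05/√146.06) = 0.8548/(0.8548 + 0.1696) = 0.834.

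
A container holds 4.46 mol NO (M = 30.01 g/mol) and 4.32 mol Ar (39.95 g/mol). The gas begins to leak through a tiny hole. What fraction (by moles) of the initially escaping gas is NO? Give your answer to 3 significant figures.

Each component's effusion rate ∝ (its partial pressure)·(1/√M) ∝ n_i/√M_i.
x_NO(eff) = (n_NO/√M_NO) / (n_NO/√M_NO + n_Ar/√M_Ar)
= (4.46/√30.01) / (4.46/√30.01 + 4.32/√39.95) = 0.8141/(0.8141 + 0.6835) = 0.544.

0.544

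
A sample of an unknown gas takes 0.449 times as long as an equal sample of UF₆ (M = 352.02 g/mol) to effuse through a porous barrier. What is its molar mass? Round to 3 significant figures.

By Graham's law, t_X/t_UF₆ = √(M_X/M_UF₆).
0.449 = √(M_X/352.02)
M_X = 352.02 × 0.449² = 352.02 × 0.2016 = 71.0 g/mol

71.0 g/mol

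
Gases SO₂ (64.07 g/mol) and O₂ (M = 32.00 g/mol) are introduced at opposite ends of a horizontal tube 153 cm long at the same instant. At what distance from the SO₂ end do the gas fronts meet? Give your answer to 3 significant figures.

Distances travelled in equal time are proportional to diffusion rates, so d_SO₂/d_O₂ = √(M_O₂/M_SO₂) = √(32.00/64.07) = 0.7067.
With d_SO₂ + d_O₂ = 153 cm, d_O₂ = 153/(1 + 0.7067) = 89.65 cm.
d_SO₂ = 153 − 89.65 = 63.4 cm.

63.4 cm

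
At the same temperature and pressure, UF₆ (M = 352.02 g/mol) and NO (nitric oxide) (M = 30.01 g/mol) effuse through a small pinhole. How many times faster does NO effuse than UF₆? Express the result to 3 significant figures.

3.42

By Graham's law, rate_NO/rate_UF₆ = √(M_UF₆/M_NO) = √(352.02/30.01) = √11.73 = 3.42.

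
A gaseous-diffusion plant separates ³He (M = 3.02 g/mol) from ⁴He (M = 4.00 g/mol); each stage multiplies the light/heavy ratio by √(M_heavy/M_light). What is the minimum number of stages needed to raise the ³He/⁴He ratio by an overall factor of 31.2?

25

Single-stage factor α = √(4.00/3.02), so ln α = ½ ln(1.32450) = 0.1405.
Need α^N ≥ 31.2 ⇒ N ≥ ln(31.2) / ln α = 3.440 / 0.1405 = 24.48.
So at least 25 stages are needed.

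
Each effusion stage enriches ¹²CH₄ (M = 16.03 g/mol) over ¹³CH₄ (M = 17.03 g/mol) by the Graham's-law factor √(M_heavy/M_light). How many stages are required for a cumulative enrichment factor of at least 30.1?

Per stage α = (17.03/16.03)^(1/2) = 1.06238^0.5, giving ln α = 0.03026.
Need α^N ≥ 30.1 ⇒ N ≥ ln(30.1) / ln α = 3.405 / 0.03026 = 112.52.
So at least 113 stages are needed.

113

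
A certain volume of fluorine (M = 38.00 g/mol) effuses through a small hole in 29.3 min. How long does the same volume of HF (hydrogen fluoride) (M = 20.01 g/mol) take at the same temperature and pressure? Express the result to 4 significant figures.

By Graham's law, t_HF/t_F₂ = √(M_HF/M_F₂) = √(20.01/38.00) = √0.5266 = 0.7257.
So the time for HF is 29.3 × 0.7257 = 21.26 min.

21.26 min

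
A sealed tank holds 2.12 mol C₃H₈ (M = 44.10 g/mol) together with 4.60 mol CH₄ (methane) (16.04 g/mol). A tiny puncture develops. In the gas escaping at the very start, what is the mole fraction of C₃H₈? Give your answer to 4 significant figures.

0.2175

The effusion rate of species i is ∝ p_i/√M_i ∝ n_i/√M_i.
Mole fraction of C₃H₈ in the effusate = (n_C₃H₈/√M_C₃H₈) / (n_C₃H₈/√M_C₃H₈ + n_CH₄/√M_CH₄)
= (2.12/√44.10) / (2.12/√44.10 + 4.60/√16.04) = 0.3192/(0.3192 + 1.149) = 0.2175.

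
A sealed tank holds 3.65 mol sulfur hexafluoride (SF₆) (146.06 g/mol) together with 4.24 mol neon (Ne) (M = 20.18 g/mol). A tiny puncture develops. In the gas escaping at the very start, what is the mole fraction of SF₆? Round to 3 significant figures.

Rate_i ∝ x_i/√M_i (Graham's law weighted by mole fraction), so the effusate composition follows n_i/√M_i.
So x_SF₆ in the escaping gas = (n_SF₆/√M_SF₆) / Σ(n_i/√M_i)
= (3.65/√146.06) / (3.65/√146.06 + 4.24/√20.18) = 0.3020/(0.3020 + 0.9439) = 0.242.

0.242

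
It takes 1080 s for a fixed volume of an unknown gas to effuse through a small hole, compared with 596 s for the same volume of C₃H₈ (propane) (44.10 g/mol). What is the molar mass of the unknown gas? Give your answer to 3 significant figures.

145 g/mol

By Graham's law, t_X/t_C₃H₈ = √(M_X/M_C₃H₈).
1080/596 = 1.812 = √(M_X/44.10)
M_X = 44.10 × 1.812² = 44.10 × 3.284 = 145 g/mol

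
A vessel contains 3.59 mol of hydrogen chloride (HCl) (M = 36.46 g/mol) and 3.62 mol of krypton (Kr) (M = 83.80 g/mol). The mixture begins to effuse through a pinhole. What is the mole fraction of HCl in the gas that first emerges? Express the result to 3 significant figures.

Each component's effusion rate ∝ (its partial pressure)·(1/√M) ∝ n_i/√M_i.
Mole fraction of HCl in the effusate = (n_HCl/√M_HCl) / (n_HCl/√M_HCl + n_Kr/√M_Kr)
= (3.59/√36.46) / (3.59/√36.46 + 3.62/√83.80) = 0.5945/(0.5945 + 0.3954) = 0.601.

0.601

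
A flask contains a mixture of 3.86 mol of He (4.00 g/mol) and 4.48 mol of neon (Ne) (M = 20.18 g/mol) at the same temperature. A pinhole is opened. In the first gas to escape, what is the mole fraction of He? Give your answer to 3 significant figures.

0.659

Effusion rate of each component ∝ n_i/√M_i (partial pressure × 1/√M).
x_He(eff) = (n_He/√M_He) / (n_He/√M_He + n_Ne/√M_Ne)
= (3.86/√4.00) / (3.86/√4.00 + 4.48/√20.18) = 1.930/(1.930 + 0.9973) = 0.659.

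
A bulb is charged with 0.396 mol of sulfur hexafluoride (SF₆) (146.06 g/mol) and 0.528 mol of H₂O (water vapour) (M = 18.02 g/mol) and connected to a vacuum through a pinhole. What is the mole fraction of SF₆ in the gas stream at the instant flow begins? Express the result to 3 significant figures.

0.209

Rate_i ∝ x_i/√M_i (Graham's law weighted by mole fraction), so the effusate composition follows n_i/√M_i.
So x_SF₆ in the escaping gas = (n_SF₆/√M_SF₆) / Σ(n_i/√M_i)
= (0.396/√146.06) / (0.396/√146.06 + 0.528/√18.02) = 0.03277/(0.03277 + 0.1244) = 0.209.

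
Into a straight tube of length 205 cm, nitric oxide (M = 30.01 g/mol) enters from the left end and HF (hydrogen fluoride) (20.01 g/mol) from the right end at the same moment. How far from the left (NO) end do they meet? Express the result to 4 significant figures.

Graham's law gives d_NO/d_HF = rate_NO/rate_HF = √(M_HF/M_NO) = √(20.01/30.01) = 0.8166.
With d_NO + d_HF = 205 cm, d_HF = 205/(1 + 0.8166) = 112.9 cm.
d_NO = 205 − 112.9 = 92.15 cm.

92.15 cm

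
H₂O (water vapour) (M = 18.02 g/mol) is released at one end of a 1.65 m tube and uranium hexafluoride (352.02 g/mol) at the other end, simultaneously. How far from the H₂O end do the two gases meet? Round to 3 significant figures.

1.35 m

The fronts meet when d_H₂O + d_UF₆ = L with d_H₂O/d_UF₆ = √(M_UF₆/M_H₂O) (Graham's law). Here √(M_UF₆/M_H₂O) = √(352.02/18.02) = 4.420.
With d_H₂O + d_UF₆ = 1.65 m, d_UF₆ = 1.65/(1 + 4.420) = 0.3044 m.
d_H₂O = 1.65 − 0.3044 = 1.35 m.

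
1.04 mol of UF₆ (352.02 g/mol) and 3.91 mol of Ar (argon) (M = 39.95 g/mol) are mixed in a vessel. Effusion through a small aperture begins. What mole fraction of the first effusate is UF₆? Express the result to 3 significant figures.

The effusion rate of species i is ∝ p_i/√M_i ∝ n_i/√M_i.
So x_UF₆ in the escaping gas = (n_UF₆/√M_UF₆) / Σ(n_i/√M_i)
= (1.04/√352.02) / (1.04/√352.02 + 3.91/√39.95) = 0.05543/(0.05543 + 0.6186) = 0.0822.

0.0822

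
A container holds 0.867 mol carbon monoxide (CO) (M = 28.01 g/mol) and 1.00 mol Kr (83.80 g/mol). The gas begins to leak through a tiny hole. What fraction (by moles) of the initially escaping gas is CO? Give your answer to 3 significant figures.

0.600

Rate_i ∝ x_i/√M_i (Graham's law weighted by mole fraction), so the effusate composition follows n_i/√M_i.
Mole fraction of CO in the effusate = (n_CO/√M_CO) / (n_CO/√M_CO + n_Kr/√M_Kr)
= (0.867/√28.01) / (0.867/√28.01 + 1.00/√83.80) = 0.1638/(0.1638 + 0.1092) = 0.600.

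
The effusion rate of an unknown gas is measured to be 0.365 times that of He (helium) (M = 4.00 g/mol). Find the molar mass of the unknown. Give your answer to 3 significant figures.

30.0 g/mol

Graham's law gives rate_X/rate_He = √(M_He/M_X).
0.365 = √(4.00/M_X)
M_X = 4.00 / 0.365² = 4.00 / 0.1332 = 30.0 g/mol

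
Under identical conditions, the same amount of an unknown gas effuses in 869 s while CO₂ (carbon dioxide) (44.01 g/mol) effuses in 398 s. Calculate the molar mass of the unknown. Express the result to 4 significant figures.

209.8 g/mol

Using Graham's law: t_X/t_CO₂ = √(M_X/M_CO₂).
869/398 = 2.183 = √(M_X/44.01)
M_X = 44.01 × 2.183² = 44.01 × 4.767 = 209.8 g/mol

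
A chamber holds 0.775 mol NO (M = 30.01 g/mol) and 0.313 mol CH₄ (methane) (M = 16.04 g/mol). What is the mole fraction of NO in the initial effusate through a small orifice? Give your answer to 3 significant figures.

0.644

Rate_i ∝ x_i/√M_i (Graham's law weighted by mole fraction), so the effusate composition follows n_i/√M_i.
So x_NO in the escaping gas = (n_NO/√M_NO) / Σ(n_i/√M_i)
= (0.775/√30.01) / (0.775/√30.01 + 0.313/√16.04) = 0.1415/(0.1415 + 0.07815) = 0.644.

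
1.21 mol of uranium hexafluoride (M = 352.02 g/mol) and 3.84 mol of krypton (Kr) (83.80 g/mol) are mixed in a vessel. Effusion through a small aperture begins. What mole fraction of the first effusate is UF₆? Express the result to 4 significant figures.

The effusion rate of species i is ∝ p_i/√M_i ∝ n_i/√M_i.
Mole fraction of UF₆ in the effusate = (n_UF₆/√M_UF₆) / (n_UF₆/√M_UF₆ + n_Kr/√M_Kr)
= (1.21/√352.02) / (1.21/√352.02 + 3.84/√83.80) = 0.06449/(0.06449 + 0.4195) = 0.1333.

0.1333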